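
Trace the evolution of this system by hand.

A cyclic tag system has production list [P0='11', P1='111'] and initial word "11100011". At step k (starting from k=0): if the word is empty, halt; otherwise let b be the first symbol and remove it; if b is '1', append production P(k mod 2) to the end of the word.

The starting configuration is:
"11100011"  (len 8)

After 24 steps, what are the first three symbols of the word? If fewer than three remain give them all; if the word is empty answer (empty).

0) "11100011"  (len 8)
1) "110001111"  (len 9)
2) "10001111111"  (len 11)
3) "000111111111"  (len 12)
4) "00111111111"  (len 11)
5) "0111111111"  (len 10)
6) "111111111"  (len 9)
7) "1111111111"  (len 10)
8) "111111111111"  (len 12)
9) "1111111111111"  (len 13)
10) "111111111111111"  (len 15)
11) "1111111111111111"  (len 16)
12) "111111111111111111"  (len 18)
13) "1111111111111111111"  (len 19)
14) "111111111111111111111"  (len 21)
15) "1111111111111111111111"  (len 22)
16) "111111111111111111111111"  (len 24)
17) "1111111111111111111111111"  (len 25)
18) "111111111111111111111111111"  (len 27)
19) "1111111111111111111111111111"  (len 28)
20) "111111111111111111111111111111"  (len 30)
21) "1111111111111111111111111111111"  (len 31)
22) "111111111111111111111111111111111"  (len 33)
23) "1111111111111111111111111111111111"  (len 34)
24) "111111111111111111111111111111111111"  (len 36)

111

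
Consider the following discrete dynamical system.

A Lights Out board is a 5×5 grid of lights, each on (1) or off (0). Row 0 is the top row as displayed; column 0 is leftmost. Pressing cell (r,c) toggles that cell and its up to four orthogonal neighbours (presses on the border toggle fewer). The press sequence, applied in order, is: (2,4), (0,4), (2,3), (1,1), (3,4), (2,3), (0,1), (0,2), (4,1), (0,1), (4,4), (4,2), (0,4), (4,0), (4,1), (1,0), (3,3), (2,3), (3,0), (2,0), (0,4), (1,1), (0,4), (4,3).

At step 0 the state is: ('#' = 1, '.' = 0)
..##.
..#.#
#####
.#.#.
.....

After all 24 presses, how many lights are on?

7

[0] ..##.
..#.#
#####
.#.#.
.....
[1] ..##.
..#..
###..
.#.##
.....
[2] ..#.#
..#.#
###..
.#.##
.....
[3] ..#.#
..###
##.##
.#..#
.....
[4] .##.#
##.##
#..##
.#..#
.....
[5] .##.#
##.##
#..#.
.#.#.
....#
[6] .##.#
##..#
#.#.#
.#...
....#
[7] #...#
#...#
#.#.#
.#...
....#
[8] #####
#.#.#
#.#.#
.#...
....#
[9] #####
#.#.#
#.#.#
.....
###.#
[10] ...##
###.#
#.#.#
.....
###.#
[11] ...##
###.#
#.#.#
....#
####.
[12] ...##
###.#
#.#.#
..#.#
#....
[13] .....
###..
#.#.#
..#.#
#....
[14] .....
###..
#.#.#
#.#.#
.#...
[15] .....
###..
#.#.#
###.#
#.#..
[16] #....
..#..
..#.#
###.#
#.#..
[17] #....
..#..
..###
##.#.
#.##.
[18] #....
..##.
.....
##...
#.##.
[19] #....
..##.
#....
.....
..##.
[20] #....
#.##.
.#...
#....
..##.
[21] #..##
#.###
.#...
#....
..##.
[22] ##.##
.#.##
.....
#....
..##.
[23] ##...
.#.#.
.....
#....
..##.
[24] ##...
.#.#.
.....
#..#.
....#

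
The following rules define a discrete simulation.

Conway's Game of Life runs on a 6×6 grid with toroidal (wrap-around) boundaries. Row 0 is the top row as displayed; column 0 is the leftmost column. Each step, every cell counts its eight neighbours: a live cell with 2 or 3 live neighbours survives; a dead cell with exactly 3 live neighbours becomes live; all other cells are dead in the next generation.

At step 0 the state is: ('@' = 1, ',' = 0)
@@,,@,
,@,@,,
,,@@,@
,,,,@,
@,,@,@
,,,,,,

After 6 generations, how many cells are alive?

k=0  @@,,@,
,@,@,,
,,@@,@
,,,,@,
@,,@,@
,,,,,,
k=1  @@@,,,
,@,@,@
,,@@,,
@,@,,,
,,,,@@
,@,,@,
k=2  ,,,@@@
,,,@@,
@,,@@,
,@@,@@
@@,@@@
,@@@@,
k=3  ,,,,,@
,,@,,,
@@,,,,
,,,,,,
,,,,,,
,@,,,,
k=4  ,,,,,,
@@,,,,
,@,,,,
,,,,,,
,,,,,,
,,,,,,
k=5  ,,,,,,
@@,,,,
@@,,,,
,,,,,,
,,,,,,
,,,,,,
k=6  ,,,,,,
@@,,,,
@@,,,,
,,,,,,
,,,,,,
,,,,,,

4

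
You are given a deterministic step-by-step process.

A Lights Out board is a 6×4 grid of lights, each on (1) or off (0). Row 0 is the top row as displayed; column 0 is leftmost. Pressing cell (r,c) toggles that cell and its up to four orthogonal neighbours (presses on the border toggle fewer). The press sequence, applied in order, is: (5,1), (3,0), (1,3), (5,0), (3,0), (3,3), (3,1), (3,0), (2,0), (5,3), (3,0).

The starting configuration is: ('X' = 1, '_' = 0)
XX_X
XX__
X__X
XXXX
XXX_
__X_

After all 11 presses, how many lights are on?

0) XX_X
XX__
X__X
XXXX
XXX_
__X_
1) XX_X
XX__
X__X
XXXX
X_X_
XX__
2) XX_X
XX__
___X
__XX
__X_
XX__
3) XX__
XXXX
____
__XX
__X_
XX__
4) XX__
XXXX
____
__XX
X_X_
____
5) XX__
XXXX
X___
XXXX
__X_
____
6) XX__
XXXX
X__X
XX__
__XX
____
7) XX__
XXXX
XX_X
__X_
_XXX
____
8) XX__
XXXX
_X_X
XXX_
XXXX
____
9) XX__
_XXX
X__X
_XX_
XXXX
____
10) XX__
_XXX
X__X
_XX_
XXX_
__XX
11) XX__
_XXX
___X
X_X_
_XX_
__XX

12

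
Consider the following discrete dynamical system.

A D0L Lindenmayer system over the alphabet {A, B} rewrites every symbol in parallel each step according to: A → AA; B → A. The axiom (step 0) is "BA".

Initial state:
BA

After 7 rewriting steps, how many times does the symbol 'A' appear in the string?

192

[0] BA
[1] AAA
[2] AAAAAA
[3] AAAAAAAAAAAA
[4] AAAAAAAAAAAAAAAAAAAAAAAA
[5] AAAAAAAAAAAAAAAAAAAAAAAAAAAAAAAAAAAAAAAAAAAAAAAA
[6] AAAAAAAAAAAAAAAAAAAAAAAAAAAAAAAAAAAAAAAAAAAAAAAAAAAAAAAAAAAAAAAAAAAAAAAAAAAAAAAAAAAAAAAAAAAAAAAA
[7] AAAAAAAAAAAAAAAAAAAAAAAAAAAAAAAAAAAAAAAAAAAAAAAAAAAAAAAAAA…AAAAAAAAAAAAAAAAAAAAAAAAAAAAAAAAAAAAAAAAAAAAAAAAAAAAAAAAAA  (len 192)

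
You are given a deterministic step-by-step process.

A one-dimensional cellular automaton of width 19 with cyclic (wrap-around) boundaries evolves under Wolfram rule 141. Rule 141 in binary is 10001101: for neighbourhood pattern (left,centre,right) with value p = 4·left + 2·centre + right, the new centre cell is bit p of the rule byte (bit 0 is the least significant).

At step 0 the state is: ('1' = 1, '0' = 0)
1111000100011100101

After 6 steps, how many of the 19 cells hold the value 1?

9

t=0: 1111000100011100101
t=1: 1110010101011000101
t=2: 1100010101010010101
t=3: 1001010101010010101
t=4: 0001010101010010101
t=5: 0101010101010010101
t=6: 0101010101010010101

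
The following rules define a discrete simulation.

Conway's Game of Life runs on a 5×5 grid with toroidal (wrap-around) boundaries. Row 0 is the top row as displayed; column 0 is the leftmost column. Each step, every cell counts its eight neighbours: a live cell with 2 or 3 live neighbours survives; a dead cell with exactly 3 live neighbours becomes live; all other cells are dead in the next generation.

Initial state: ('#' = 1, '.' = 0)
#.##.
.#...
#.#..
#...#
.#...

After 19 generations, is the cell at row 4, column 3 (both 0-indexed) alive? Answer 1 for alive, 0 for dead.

0

k=0  #.##.
.#...
#.#..
#...#
.#...
k=1  #.#..
#..##
#...#
#...#
.###.
k=2  #....
...#.
.#...
..#..
..##.
k=3  ..###
.....
..#..
.###.
.###.
k=4  .#..#
..#..
.###.
.....
#....
k=5  ##...
#....
.###.
.##..
#....
k=6  ##..#
#...#
#..#.
#..#.
#.#..
k=7  ...#.
...#.
##.#.
#.##.
..##.
k=8  ...##
...#.
##.#.
#....
.#...
k=9  ..###
#..#.
###..
#.#.#
#...#
k=10  .##..
#....
..#..
..#..
..#..
k=11  .##..
..#..
.#...
.###.
..##.
k=12  .#...
..#..
.#.#.
.#.#.
.....
k=13  .....
.##..
.#.#.
.....
..#..
k=14  .##..
.##..
.#...
..#..
.....
k=15  .##..
#....
.#...
.....
.##..
k=16  #.#..
#.#..
.....
.##..
.##..
k=17  #.##.
.....
..#..
.##..
#..#.
k=18  .###.
.###.
.##..
.###.
#..#.
k=19  #....
#....
#....
#..##
#....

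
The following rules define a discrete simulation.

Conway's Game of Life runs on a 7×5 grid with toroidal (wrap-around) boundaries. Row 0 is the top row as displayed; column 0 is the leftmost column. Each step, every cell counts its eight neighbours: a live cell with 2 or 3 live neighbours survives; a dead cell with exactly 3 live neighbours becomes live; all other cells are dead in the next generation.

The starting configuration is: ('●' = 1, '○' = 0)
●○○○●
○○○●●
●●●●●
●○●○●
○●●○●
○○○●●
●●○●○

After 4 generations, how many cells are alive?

0) ●○○○●
○○○●●
●●●●●
●○●○●
○●●○●
○○○●●
●●○●○
1) ○●●○○
○○○○○
○○○○○
○○○○○
○●●○○
○○○○○
○●●●○
2) ○●○●○
○○○○○
○○○○○
○○○○○
○○○○○
○○○●○
○●○●○
3) ○○○○○
○○○○○
○○○○○
○○○○○
○○○○○
○○●○○
○○○●●
4) ○○○○○
○○○○○
○○○○○
○○○○○
○○○○○
○○○●○
○○○●○

2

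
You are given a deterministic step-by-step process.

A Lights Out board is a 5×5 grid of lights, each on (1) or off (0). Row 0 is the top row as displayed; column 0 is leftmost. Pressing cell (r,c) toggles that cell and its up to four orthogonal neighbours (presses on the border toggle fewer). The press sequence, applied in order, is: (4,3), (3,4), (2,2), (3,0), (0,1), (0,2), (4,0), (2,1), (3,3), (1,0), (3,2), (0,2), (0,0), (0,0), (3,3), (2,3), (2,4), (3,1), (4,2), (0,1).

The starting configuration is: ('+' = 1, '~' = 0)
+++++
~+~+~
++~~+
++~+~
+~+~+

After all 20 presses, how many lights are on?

14

k=0  +++++
~+~+~
++~~+
++~+~
+~+~+
k=1  +++++
~+~+~
++~~+
++~~~
+~~+~
k=2  +++++
~+~+~
++~~~
++~++
+~~++
k=3  +++++
~+++~
+~++~
+++++
+~~++
k=4  +++++
~+++~
~~++~
~~+++
~~~++
k=5  ~~~++
~~++~
~~++~
~~+++
~~~++
k=6  ~++~+
~~~+~
~~++~
~~+++
~~~++
k=7  ~++~+
~~~+~
~~++~
+~+++
++~++
k=8  ~++~+
~+~+~
++~+~
+++++
++~++
k=9  ~++~+
~+~+~
++~~~
++~~~
++~~+
k=10  +++~+
+~~+~
~+~~~
++~~~
++~~+
k=11  +++~+
+~~+~
~++~~
+~++~
+++~+
k=12  +~~++
+~++~
~++~~
+~++~
+++~+
k=13  ~+~++
~~++~
~++~~
+~++~
+++~+
k=14  +~~++
+~++~
~++~~
+~++~
+++~+
k=15  +~~++
+~++~
~+++~
+~~~+
+++++
k=16  +~~++
+~+~~
~+~~+
+~~++
+++++
k=17  +~~++
+~+~+
~+~+~
+~~+~
+++++
k=18  +~~++
+~+~+
~~~+~
~+++~
+~+++
k=19  +~~++
+~+~+
~~~+~
~+~+~
++~~+
k=20  ~++++
+++~+
~~~+~
~+~+~
++~~+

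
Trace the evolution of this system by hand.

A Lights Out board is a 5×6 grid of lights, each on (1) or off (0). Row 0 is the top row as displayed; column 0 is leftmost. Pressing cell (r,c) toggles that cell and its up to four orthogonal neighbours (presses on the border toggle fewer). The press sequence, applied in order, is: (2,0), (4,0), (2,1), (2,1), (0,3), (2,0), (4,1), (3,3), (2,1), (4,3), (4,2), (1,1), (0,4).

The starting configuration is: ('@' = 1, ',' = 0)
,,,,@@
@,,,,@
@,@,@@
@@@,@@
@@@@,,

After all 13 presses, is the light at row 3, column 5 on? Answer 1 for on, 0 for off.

k=0  ,,,,@@
@,,,,@
@,@,@@
@@@,@@
@@@@,,
k=1  ,,,,@@
,,,,,@
,@@,@@
,@@,@@
@@@@,,
k=2  ,,,,@@
,,,,,@
,@@,@@
@@@,@@
,,@@,,
k=3  ,,,,@@
,@,,,@
@,,,@@
@,@,@@
,,@@,,
k=4  ,,,,@@
,,,,,@
,@@,@@
@@@,@@
,,@@,,
k=5  ,,@@,@
,,,@,@
,@@,@@
@@@,@@
,,@@,,
k=6  ,,@@,@
@,,@,@
@,@,@@
,@@,@@
,,@@,,
k=7  ,,@@,@
@,,@,@
@,@,@@
,,@,@@
@@,@,,
k=8  ,,@@,@
@,,@,@
@,@@@@
,,,@,@
@@,,,,
k=9  ,,@@,@
@@,@,@
,@,@@@
,@,@,@
@@,,,,
k=10  ,,@@,@
@@,@,@
,@,@@@
,@,,,@
@@@@@,
k=11  ,,@@,@
@@,@,@
,@,@@@
,@@,,@
@,,,@,
k=12  ,@@@,@
,,@@,@
,,,@@@
,@@,,@
@,,,@,
k=13  ,@@,@,
,,@@@@
,,,@@@
,@@,,@
@,,,@,

1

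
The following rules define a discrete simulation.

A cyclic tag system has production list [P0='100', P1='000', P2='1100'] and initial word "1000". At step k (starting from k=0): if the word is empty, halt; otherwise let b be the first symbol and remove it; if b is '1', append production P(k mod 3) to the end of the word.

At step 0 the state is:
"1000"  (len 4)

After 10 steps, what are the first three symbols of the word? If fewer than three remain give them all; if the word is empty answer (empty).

k=0  "1000"  (len 4)
k=1  "000100"  (len 6)
k=2  "00100"  (len 5)
k=3  "0100"  (len 4)
k=4  "100"  (len 3)
k=5  "00000"  (len 5)
k=6  "0000"  (len 4)
k=7  "000"  (len 3)
k=8  "00"  (len 2)
k=9  "0"  (len 1)
k=10  (halted — word empty)

(empty)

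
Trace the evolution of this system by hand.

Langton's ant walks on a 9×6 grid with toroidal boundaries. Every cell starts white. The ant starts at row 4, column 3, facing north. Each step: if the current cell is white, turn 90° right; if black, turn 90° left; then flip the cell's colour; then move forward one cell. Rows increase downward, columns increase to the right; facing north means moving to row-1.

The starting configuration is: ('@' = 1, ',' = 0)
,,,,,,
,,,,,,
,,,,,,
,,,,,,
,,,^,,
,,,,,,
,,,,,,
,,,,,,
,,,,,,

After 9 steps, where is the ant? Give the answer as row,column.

step 0: ,,,,,,
,,,,,,
,,,,,,
,,,,,,
,,,^,,
,,,,,,
,,,,,,
,,,,,,
,,,,,,
step 1: ,,,,,,
,,,,,,
,,,,,,
,,,,,,
,,,@>,
,,,,,,
,,,,,,
,,,,,,
,,,,,,
step 2: ,,,,,,
,,,,,,
,,,,,,
,,,,,,
,,,@@,
,,,,v,
,,,,,,
,,,,,,
,,,,,,
step 3: ,,,,,,
,,,,,,
,,,,,,
,,,,,,
,,,@@,
,,,<@,
,,,,,,
,,,,,,
,,,,,,
step 4: ,,,,,,
,,,,,,
,,,,,,
,,,,,,
,,,^@,
,,,@@,
,,,,,,
,,,,,,
,,,,,,
step 5: ,,,,,,
,,,,,,
,,,,,,
,,,,,,
,,<,@,
,,,@@,
,,,,,,
,,,,,,
,,,,,,
step 6: ,,,,,,
,,,,,,
,,,,,,
,,^,,,
,,@,@,
,,,@@,
,,,,,,
,,,,,,
,,,,,,
step 7: ,,,,,,
,,,,,,
,,,,,,
,,@>,,
,,@,@,
,,,@@,
,,,,,,
,,,,,,
,,,,,,
step 8: ,,,,,,
,,,,,,
,,,,,,
,,@@,,
,,@v@,
,,,@@,
,,,,,,
,,,,,,
,,,,,,
step 9: ,,,,,,
,,,,,,
,,,,,,
,,@@,,
,,<@@,
,,,@@,
,,,,,,
,,,,,,
,,,,,,

4,2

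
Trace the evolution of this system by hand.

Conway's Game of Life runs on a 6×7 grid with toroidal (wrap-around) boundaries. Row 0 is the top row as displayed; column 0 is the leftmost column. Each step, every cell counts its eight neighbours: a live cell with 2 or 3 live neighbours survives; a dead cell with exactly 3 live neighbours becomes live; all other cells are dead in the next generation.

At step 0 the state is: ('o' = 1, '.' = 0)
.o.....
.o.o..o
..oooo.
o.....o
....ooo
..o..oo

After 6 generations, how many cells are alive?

[0] .o.....
.o.o..o
..oooo.
o.....o
....ooo
..o..oo
[1] .o...oo
oo.o.o.
.ooooo.
o......
....o..
o...o.o
[2] .oo....
...o...
...o.o.
.oo..o.
o....oo
o...o.o
[3] oooo...
...oo..
...o...
ooo..o.
....o..
.......
[4] .oooo..
.o..o..
.o.o...
.oooo..
.o.....
.ooo...
[5] o...o..
oo..o..
oo.....
oo.oo..
o...o..
o...o..
[6] o..oooo
......o
...oo.o
..ooo.o
o...ooo
oo.oooo

23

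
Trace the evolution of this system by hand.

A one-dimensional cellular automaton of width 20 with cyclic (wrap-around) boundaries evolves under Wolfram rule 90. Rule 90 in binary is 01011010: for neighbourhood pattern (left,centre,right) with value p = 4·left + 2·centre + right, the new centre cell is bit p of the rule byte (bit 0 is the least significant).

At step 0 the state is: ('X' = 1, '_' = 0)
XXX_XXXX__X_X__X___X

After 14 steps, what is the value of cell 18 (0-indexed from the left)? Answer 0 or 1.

step 0: XXX_XXXX__X_X__X___X
step 1: __X_X__XXX___XX_X_XX
step 2: XX___XXX_XX_XXX___XX
step 3: _XX_XX_X_XX_X_XX_XX_
step 4: XXX_XX___XX___XX_XXX
step 5: __X_XXX_XXXX_XXX_X__
step 6: _X__X_X_X__X_X_X__X_
step 7: X_XX_____XX_____XX_X
step 8: X_XXX___XXXX___XXX_X
step 9: X_X_XX_XX__XX_XX_X_X
step 10: X___XX_XXXXXX_XX___X
step 11: XX_XXX_X____X_XXX_XX
step 12: _X_X_X__X__X__X_X_X_
step 13: X_____XX_XX_XX_____X
step 14: XX___XXX_XX_XXX___XX

1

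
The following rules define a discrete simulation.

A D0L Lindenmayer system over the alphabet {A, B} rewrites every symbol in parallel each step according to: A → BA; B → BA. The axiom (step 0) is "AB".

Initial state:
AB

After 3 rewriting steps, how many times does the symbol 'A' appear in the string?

step 0: AB
step 1: BABA
step 2: BABABABA
step 3: BABABABABABABABA

8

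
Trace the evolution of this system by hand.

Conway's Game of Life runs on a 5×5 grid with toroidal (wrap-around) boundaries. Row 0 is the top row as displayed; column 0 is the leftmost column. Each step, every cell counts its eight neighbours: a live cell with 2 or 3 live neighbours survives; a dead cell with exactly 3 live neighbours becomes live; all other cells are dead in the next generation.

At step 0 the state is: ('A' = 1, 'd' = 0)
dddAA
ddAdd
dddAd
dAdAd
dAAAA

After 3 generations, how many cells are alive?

2

gen 0: dddAA
ddAdd
dddAd
dAdAd
dAAAA
gen 1: AAddA
ddAdA
dddAd
AAddd
dAddd
gen 2: dAAAA
dAAdA
AAAAA
AAAdd
ddAdA
gen 3: ddddA
ddddd
ddddd
ddddd
ddddA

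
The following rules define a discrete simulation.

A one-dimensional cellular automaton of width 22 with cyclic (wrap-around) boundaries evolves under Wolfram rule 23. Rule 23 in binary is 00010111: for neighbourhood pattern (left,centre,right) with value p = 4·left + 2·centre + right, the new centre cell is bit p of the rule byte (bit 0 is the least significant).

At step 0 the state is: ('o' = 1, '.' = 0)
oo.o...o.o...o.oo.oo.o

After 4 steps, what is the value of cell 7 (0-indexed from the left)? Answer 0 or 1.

0

gen 0: oo.o...o.o...o.oo.oo.o
gen 1: ...ooooo.ooooo........
gen 2: ooo...........oooooooo
gen 3: ...ooooooooooo........
gen 4: ooo...........oooooooo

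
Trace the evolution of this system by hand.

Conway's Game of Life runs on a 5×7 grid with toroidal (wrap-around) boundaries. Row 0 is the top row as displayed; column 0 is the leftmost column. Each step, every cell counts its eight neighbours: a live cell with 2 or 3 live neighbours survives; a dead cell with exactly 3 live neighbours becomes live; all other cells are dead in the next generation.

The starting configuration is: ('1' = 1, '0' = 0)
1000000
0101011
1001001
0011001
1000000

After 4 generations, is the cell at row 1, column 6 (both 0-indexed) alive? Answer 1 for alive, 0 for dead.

t=0: 1000000
0101011
1001001
0011001
1000000
t=1: 1100000
0110110
0101000
0111001
1100001
t=2: 0000010
0001100
0000010
0001001
0000001
t=3: 0000110
0000110
0001010
0000011
0000011
t=4: 0000000
0001001
0000000
0000000
0000000

1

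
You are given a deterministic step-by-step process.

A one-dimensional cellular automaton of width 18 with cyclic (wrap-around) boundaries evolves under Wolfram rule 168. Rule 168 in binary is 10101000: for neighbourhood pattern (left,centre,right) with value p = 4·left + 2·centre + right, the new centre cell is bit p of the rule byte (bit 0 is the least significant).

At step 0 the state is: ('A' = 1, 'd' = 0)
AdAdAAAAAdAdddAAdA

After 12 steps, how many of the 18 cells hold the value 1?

0

k=0  AdAdAAAAAdAdddAAdA
k=1  dAdAAAAAdAddddAdAA
k=2  AdAAAAAdAddddddAAd
k=3  dAAAAAdAdddddddAdA
k=4  AAAAAdAdddddddddAd
k=5  AAAAdAdddddddddddA
k=6  AAAdAddddddddddddA
k=7  AAdAdddddddddddddA
k=8  AdAddddddddddddddA
k=9  dAdddddddddddddddA
k=10  Addddddddddddddddd
k=11  dddddddddddddddddd
k=12  dddddddddddddddddd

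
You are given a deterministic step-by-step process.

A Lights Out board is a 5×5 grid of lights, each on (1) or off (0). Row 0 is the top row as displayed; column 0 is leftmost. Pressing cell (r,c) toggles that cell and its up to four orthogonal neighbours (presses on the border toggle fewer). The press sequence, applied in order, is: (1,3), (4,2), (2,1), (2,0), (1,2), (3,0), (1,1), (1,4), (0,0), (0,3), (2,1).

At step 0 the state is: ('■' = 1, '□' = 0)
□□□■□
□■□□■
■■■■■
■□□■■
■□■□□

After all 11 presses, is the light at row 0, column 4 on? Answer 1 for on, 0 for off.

0

step 0: □□□■□
□■□□■
■■■■■
■□□■■
■□■□□
step 1: □□□□□
□■■■□
■■■□■
■□□■■
■□■□□
step 2: □□□□□
□■■■□
■■■□■
■□■■■
■■□■□
step 3: □□□□□
□□■■□
□□□□■
■■■■■
■■□■□
step 4: □□□□□
■□■■□
■■□□■
□■■■■
■■□■□
step 5: □□■□□
■■□□□
■■■□■
□■■■■
■■□■□
step 6: □□■□□
■■□□□
□■■□■
■□■■■
□■□■□
step 7: □■■□□
□□■□□
□□■□■
■□■■■
□■□■□
step 8: □■■□■
□□■■■
□□■□□
■□■■■
□■□■□
step 9: ■□■□■
■□■■■
□□■□□
■□■■■
□■□■□
step 10: ■□□■□
■□■□■
□□■□□
■□■■■
□■□■□
step 11: ■□□■□
■■■□■
■■□□□
■■■■■
□■□■□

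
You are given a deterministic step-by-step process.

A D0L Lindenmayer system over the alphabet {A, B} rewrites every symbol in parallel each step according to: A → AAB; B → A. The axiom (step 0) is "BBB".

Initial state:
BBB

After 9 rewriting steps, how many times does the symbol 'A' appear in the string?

2955

[0] BBB
[1] AAA
[2] AABAABAAB
[3] AABAABAAABAABAAABAABA
[4] AABAABAAABAABAAABAABAABAAABAABAAABAABAABAAABAABAAAB
[5] AABAABAAABAABAAABAABAABAAABAABAAABAABAABAAABAABAAABAABAAAB…AABAABAAABAABAABAAABAABAAABAABAAABAABAABAAABAABAAABAABAABA  (len 123)
[6] AABAABAAABAABAAABAABAABAAABAABAAABAABAABAAABAABAAABAABAAAB…AABAABAAABAABAAABAABAABAAABAABAAABAABAABAAABAABAAABAABAAAB  (len 297)
[7] AABAABAAABAABAAABAABAABAAABAABAAABAABAABAAABAABAAABAABAAAB…AABAABAAABAABAAABAABAABAAABAABAAABAABAABAAABAABAAABAABAABA  (len 717)
[8] AABAABAAABAABAAABAABAABAAABAABAAABAABAABAAABAABAAABAABAAAB…AABAABAAABAABAAABAABAABAAABAABAAABAABAABAAABAABAAABAABAAAB  (len 1731)
[9] AABAABAAABAABAAABAABAABAAABAABAAABAABAABAAABAABAAABAABAAAB…AABAABAAABAABAAABAABAABAAABAABAAABAABAABAAABAABAAABAABAABA  (len 4179)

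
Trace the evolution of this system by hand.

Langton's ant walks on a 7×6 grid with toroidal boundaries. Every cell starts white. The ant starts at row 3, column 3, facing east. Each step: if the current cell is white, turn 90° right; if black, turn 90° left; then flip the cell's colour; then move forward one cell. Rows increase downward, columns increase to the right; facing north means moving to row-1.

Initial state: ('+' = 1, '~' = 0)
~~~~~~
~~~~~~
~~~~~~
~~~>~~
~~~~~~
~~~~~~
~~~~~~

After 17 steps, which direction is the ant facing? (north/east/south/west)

0) ~~~~~~
~~~~~~
~~~~~~
~~~>~~
~~~~~~
~~~~~~
~~~~~~
1) ~~~~~~
~~~~~~
~~~~~~
~~~+~~
~~~v~~
~~~~~~
~~~~~~
2) ~~~~~~
~~~~~~
~~~~~~
~~~+~~
~~<+~~
~~~~~~
~~~~~~
3) ~~~~~~
~~~~~~
~~~~~~
~~^+~~
~~++~~
~~~~~~
~~~~~~
4) ~~~~~~
~~~~~~
~~~~~~
~~+>~~
~~++~~
~~~~~~
~~~~~~
5) ~~~~~~
~~~~~~
~~~^~~
~~+~~~
~~++~~
~~~~~~
~~~~~~
6) ~~~~~~
~~~~~~
~~~+>~
~~+~~~
~~++~~
~~~~~~
~~~~~~
7) ~~~~~~
~~~~~~
~~~++~
~~+~v~
~~++~~
~~~~~~
~~~~~~
8) ~~~~~~
~~~~~~
~~~++~
~~+<+~
~~++~~
~~~~~~
~~~~~~
9) ~~~~~~
~~~~~~
~~~^+~
~~+++~
~~++~~
~~~~~~
~~~~~~
10) ~~~~~~
~~~~~~
~~<~+~
~~+++~
~~++~~
~~~~~~
~~~~~~
11) ~~~~~~
~~^~~~
~~+~+~
~~+++~
~~++~~
~~~~~~
~~~~~~
12) ~~~~~~
~~+>~~
~~+~+~
~~+++~
~~++~~
~~~~~~
~~~~~~
13) ~~~~~~
~~++~~
~~+v+~
~~+++~
~~++~~
~~~~~~
~~~~~~
14) ~~~~~~
~~++~~
~~<++~
~~+++~
~~++~~
~~~~~~
~~~~~~
15) ~~~~~~
~~++~~
~~~++~
~~v++~
~~++~~
~~~~~~
~~~~~~
16) ~~~~~~
~~++~~
~~~++~
~~~>+~
~~++~~
~~~~~~
~~~~~~
17) ~~~~~~
~~++~~
~~~^+~
~~~~+~
~~++~~
~~~~~~
~~~~~~

north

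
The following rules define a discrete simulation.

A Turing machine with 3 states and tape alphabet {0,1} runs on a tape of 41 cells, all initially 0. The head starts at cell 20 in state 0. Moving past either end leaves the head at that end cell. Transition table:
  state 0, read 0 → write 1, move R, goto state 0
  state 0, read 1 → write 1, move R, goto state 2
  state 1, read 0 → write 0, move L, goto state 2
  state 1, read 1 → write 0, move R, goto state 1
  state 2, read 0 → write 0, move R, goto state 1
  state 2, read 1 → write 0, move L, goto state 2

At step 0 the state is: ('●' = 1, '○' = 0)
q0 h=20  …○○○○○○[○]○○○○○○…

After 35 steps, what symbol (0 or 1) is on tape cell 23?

1

gen 0: q0 h=20  …○○○○○○[○]○○○○○○…
gen 1: q0 h=21  …○○○○○●[○]○○○○○○…
gen 2: q0 h=22  …○○○○●●[○]○○○○○○…
gen 3: q0 h=23  …○○○●●●[○]○○○○○○…
gen 4: q0 h=24  …○○●●●●[○]○○○○○○…
gen 5: q0 h=25  …○●●●●●[○]○○○○○○…
gen 6: q0 h=26  …●●●●●●[○]○○○○○○…
gen 7: q0 h=27  …●●●●●●[○]○○○○○○…
gen 8: q0 h=28  …●●●●●●[○]○○○○○○…
gen 9: q0 h=29  …●●●●●●[○]○○○○○○…
gen 10: q0 h=30  …●●●●●●[○]○○○○○○…
gen 11: q0 h=31  …●●●●●●[○]○○○○○○…
gen 12: q0 h=32  …●●●●●●[○]○○○○○○…
gen 13: q0 h=33  …●●●●●●[○]○○○○○○…
gen 14: q0 h=34  …●●●●●●[○]○○○○○○|
gen 15: q0 h=35  …●●●●●●[○]○○○○○|
gen 16: q0 h=36  …●●●●●●[○]○○○○|
gen 17: q0 h=37  …●●●●●●[○]○○○|
gen 18: q0 h=38  …●●●●●●[○]○○|
gen 19: q0 h=39  …●●●●●●[○]○|
gen 20: q0 h=40  …●●●●●●[○]|
gen 21: q0 h=40  …●●●●●●[●]|
gen 22: q2 h=40  …●●●●●●[●]|
gen 23: q2 h=39  …●●●●●●[●]○|
gen 24: q2 h=38  …●●●●●●[●]○○|
gen 25: q2 h=37  …●●●●●●[●]○○○|
gen 26: q2 h=36  …●●●●●●[●]○○○○|
gen 27: q2 h=35  …●●●●●●[●]○○○○○|
gen 28: q2 h=34  …●●●●●●[●]○○○○○○|
gen 29: q2 h=33  …●●●●●●[●]○○○○○○…
gen 30: q2 h=32  …●●●●●●[●]○○○○○○…
gen 31: q2 h=31  …●●●●●●[●]○○○○○○…
gen 32: q2 h=30  …●●●●●●[●]○○○○○○…
gen 33: q2 h=29  …●●●●●●[●]○○○○○○…
gen 34: q2 h=28  …●●●●●●[●]○○○○○○…
gen 35: q2 h=27  …●●●●●●[●]○○○○○○…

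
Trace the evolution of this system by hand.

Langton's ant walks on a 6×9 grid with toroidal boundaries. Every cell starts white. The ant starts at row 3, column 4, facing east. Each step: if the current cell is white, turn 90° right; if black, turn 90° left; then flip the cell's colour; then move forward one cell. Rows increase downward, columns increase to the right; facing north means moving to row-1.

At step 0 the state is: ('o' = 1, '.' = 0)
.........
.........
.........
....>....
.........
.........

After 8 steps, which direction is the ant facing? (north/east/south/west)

west

step 0: .........
.........
.........
....>....
.........
.........
step 1: .........
.........
.........
....o....
....v....
.........
step 2: .........
.........
.........
....o....
...<o....
.........
step 3: .........
.........
.........
...^o....
...oo....
.........
step 4: .........
.........
.........
...o>....
...oo....
.........
step 5: .........
.........
....^....
...o.....
...oo....
.........
step 6: .........
.........
....o>...
...o.....
...oo....
.........
step 7: .........
.........
....oo...
...o.v...
...oo....
.........
step 8: .........
.........
....oo...
...o<o...
...oo....
.........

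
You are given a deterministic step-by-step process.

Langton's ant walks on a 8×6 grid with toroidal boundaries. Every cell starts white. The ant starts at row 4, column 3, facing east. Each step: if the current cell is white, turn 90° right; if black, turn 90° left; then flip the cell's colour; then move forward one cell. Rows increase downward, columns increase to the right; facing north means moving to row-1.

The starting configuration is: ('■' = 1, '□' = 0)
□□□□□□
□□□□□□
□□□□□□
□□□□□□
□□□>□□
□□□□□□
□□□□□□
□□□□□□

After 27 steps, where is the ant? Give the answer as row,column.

2,0

gen 0: □□□□□□
□□□□□□
□□□□□□
□□□□□□
□□□>□□
□□□□□□
□□□□□□
□□□□□□
gen 1: □□□□□□
□□□□□□
□□□□□□
□□□□□□
□□□■□□
□□□v□□
□□□□□□
□□□□□□
gen 2: □□□□□□
□□□□□□
□□□□□□
□□□□□□
□□□■□□
□□<■□□
□□□□□□
□□□□□□
gen 3: □□□□□□
□□□□□□
□□□□□□
□□□□□□
□□^■□□
□□■■□□
□□□□□□
□□□□□□
gen 4: □□□□□□
□□□□□□
□□□□□□
□□□□□□
□□■>□□
□□■■□□
□□□□□□
□□□□□□
gen 5: □□□□□□
□□□□□□
□□□□□□
□□□^□□
□□■□□□
□□■■□□
□□□□□□
□□□□□□
gen 6: □□□□□□
□□□□□□
□□□□□□
□□□■>□
□□■□□□
□□■■□□
□□□□□□
□□□□□□
gen 7: □□□□□□
□□□□□□
□□□□□□
□□□■■□
□□■□v□
□□■■□□
□□□□□□
□□□□□□
gen 8: □□□□□□
□□□□□□
□□□□□□
□□□■■□
□□■<■□
□□■■□□
□□□□□□
□□□□□□
gen 9: □□□□□□
□□□□□□
□□□□□□
□□□^■□
□□■■■□
□□■■□□
□□□□□□
□□□□□□
gen 10: □□□□□□
□□□□□□
□□□□□□
□□<□■□
□□■■■□
□□■■□□
□□□□□□
□□□□□□
gen 11: □□□□□□
□□□□□□
□□^□□□
□□■□■□
□□■■■□
□□■■□□
□□□□□□
□□□□□□
gen 12: □□□□□□
□□□□□□
□□■>□□
□□■□■□
□□■■■□
□□■■□□
□□□□□□
□□□□□□
gen 13: □□□□□□
□□□□□□
□□■■□□
□□■v■□
□□■■■□
□□■■□□
□□□□□□
□□□□□□
gen 14: □□□□□□
□□□□□□
□□■■□□
□□<■■□
□□■■■□
□□■■□□
□□□□□□
□□□□□□
gen 15: □□□□□□
□□□□□□
□□■■□□
□□□■■□
□□v■■□
□□■■□□
□□□□□□
□□□□□□
gen 16: □□□□□□
□□□□□□
□□■■□□
□□□■■□
□□□>■□
□□■■□□
□□□□□□
□□□□□□
gen 17: □□□□□□
□□□□□□
□□■■□□
□□□^■□
□□□□■□
□□■■□□
□□□□□□
□□□□□□
gen 18: □□□□□□
□□□□□□
□□■■□□
□□<□■□
□□□□■□
□□■■□□
□□□□□□
□□□□□□
gen 19: □□□□□□
□□□□□□
□□^■□□
□□■□■□
□□□□■□
□□■■□□
□□□□□□
□□□□□□
gen 20: □□□□□□
□□□□□□
□<□■□□
□□■□■□
□□□□■□
□□■■□□
□□□□□□
□□□□□□
gen 21: □□□□□□
□^□□□□
□■□■□□
□□■□■□
□□□□■□
□□■■□□
□□□□□□
□□□□□□
gen 22: □□□□□□
□■>□□□
□■□■□□
□□■□■□
□□□□■□
□□■■□□
□□□□□□
□□□□□□
gen 23: □□□□□□
□■■□□□
□■v■□□
□□■□■□
□□□□■□
□□■■□□
□□□□□□
□□□□□□
gen 24: □□□□□□
□■■□□□
□<■■□□
□□■□■□
□□□□■□
□□■■□□
□□□□□□
□□□□□□
gen 25: □□□□□□
□■■□□□
□□■■□□
□v■□■□
□□□□■□
□□■■□□
□□□□□□
□□□□□□
gen 26: □□□□□□
□■■□□□
□□■■□□
<■■□■□
□□□□■□
□□■■□□
□□□□□□
□□□□□□
gen 27: □□□□□□
□■■□□□
^□■■□□
■■■□■□
□□□□■□
□□■■□□
□□□□□□
□□□□□□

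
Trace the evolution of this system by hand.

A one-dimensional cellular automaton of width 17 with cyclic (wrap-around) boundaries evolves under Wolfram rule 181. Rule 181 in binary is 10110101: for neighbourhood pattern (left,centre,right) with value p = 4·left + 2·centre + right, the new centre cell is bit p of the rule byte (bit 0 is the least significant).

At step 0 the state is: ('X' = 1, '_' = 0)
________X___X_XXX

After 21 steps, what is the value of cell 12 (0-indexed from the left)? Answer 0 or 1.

1

k=0  ________X___X_XXX
k=1  XXXXXXX_XXX_XX_X_
k=2  _XXXXX_X_X_X__XXX
k=3  X_XXX_XXXXXXX__X_
k=4  XX_X_X_XXXXX_X_XX
k=5  X_XXXXX_XXX_XXX_X
k=6  _X_XXX_X_X_X_X_X_
k=7  _XX_X_XXXXXXXXXXX
k=8  X__XXX_XXXXXXXXX_
k=9  XX__X_X_XXXXXXX_X
k=10  X_X_XXXX_XXXXX_X_
k=11  XXXX_XX_X_XXX_XXX
k=12  XXX_X__XXX_X_X_XX
k=13  XX_XXX__X_XXXXX_X
k=14  X_X_X_X_XX_XXX_X_
k=15  XXXXXXXX__X_X_XXX
k=16  XXXXXXX_X_XXXX_XX
k=17  XXXXXX_XXX_XX_X_X
k=18  XXXXX_X_X_X__XXX_
k=19  _XXX_XXXXXXX__X_X
k=20  X_X_X_XXXXX_X_XXX
k=21  _XXXXX_XXX_XXX_XX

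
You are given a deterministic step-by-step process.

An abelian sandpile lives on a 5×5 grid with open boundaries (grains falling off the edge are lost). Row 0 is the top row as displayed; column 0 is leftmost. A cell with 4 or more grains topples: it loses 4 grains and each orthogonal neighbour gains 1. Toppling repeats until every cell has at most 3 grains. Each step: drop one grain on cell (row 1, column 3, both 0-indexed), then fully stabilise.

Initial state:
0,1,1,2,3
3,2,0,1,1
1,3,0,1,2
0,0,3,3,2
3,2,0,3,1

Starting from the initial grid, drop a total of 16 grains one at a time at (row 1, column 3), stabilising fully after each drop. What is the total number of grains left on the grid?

k=0  0,1,1,2,3
3,2,0,1,1
1,3,0,1,2
0,0,3,3,2
3,2,0,3,1
k=1  0,1,1,2,3
3,2,0,2,1
1,3,0,1,2
0,0,3,3,2
3,2,0,3,1
k=2  0,1,1,2,3
3,2,0,3,1
1,3,0,1,2
0,0,3,3,2
3,2,0,3,1
k=3  0,1,1,3,3
3,2,1,0,2
1,3,0,2,2
0,0,3,3,2
3,2,0,3,1
k=4  0,1,1,3,3
3,2,1,1,2
1,3,0,2,2
0,0,3,3,2
3,2,0,3,1
k=5  0,1,1,3,3
3,2,1,2,2
1,3,0,2,2
0,0,3,3,2
3,2,0,3,1
k=6  0,1,1,3,3
3,2,1,3,2
1,3,0,2,2
0,0,3,3,2
3,2,0,3,1
k=7  0,1,2,1,1
3,2,2,2,0
1,3,0,3,3
0,0,3,3,2
3,2,0,3,1
k=8  0,1,2,1,1
3,2,2,3,0
1,3,0,3,3
0,0,3,3,2
3,2,0,3,1
k=9  0,1,2,2,1
3,2,3,1,2
1,3,2,2,1
0,1,0,3,0
3,2,2,0,3
k=10  0,1,2,2,1
3,2,3,2,2
1,3,2,2,1
0,1,0,3,0
3,2,2,0,3
k=11  0,1,2,2,1
3,2,3,3,2
1,3,2,2,1
0,1,0,3,0
3,2,2,0,3
k=12  0,1,3,3,1
3,3,0,1,3
1,3,3,3,1
0,1,0,3,0
3,2,2,0,3
k=13  0,1,3,3,1
3,3,0,2,3
1,3,3,3,1
0,1,0,3,0
3,2,2,0,3
k=14  0,1,3,3,1
3,3,0,3,3
1,3,3,3,1
0,1,0,3,0
3,2,2,0,3
k=15  1,3,1,2,3
0,2,1,0,1
3,1,2,3,3
0,2,2,0,1
3,2,2,1,3
k=16  1,3,1,2,3
0,2,1,1,1
3,1,2,3,3
0,2,2,0,1
3,2,2,1,3

43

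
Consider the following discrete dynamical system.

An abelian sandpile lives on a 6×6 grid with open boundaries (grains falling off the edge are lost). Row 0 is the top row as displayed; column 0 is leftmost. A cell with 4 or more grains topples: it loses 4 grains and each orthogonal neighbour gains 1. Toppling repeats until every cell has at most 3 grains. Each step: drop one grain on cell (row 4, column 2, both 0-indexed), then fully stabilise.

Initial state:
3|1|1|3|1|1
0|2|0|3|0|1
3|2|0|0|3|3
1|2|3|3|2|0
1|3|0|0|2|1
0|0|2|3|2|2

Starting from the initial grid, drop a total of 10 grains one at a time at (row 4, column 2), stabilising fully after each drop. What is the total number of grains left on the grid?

gen 0: 3|1|1|3|1|1
0|2|0|3|0|1
3|2|0|0|3|3
1|2|3|3|2|0
1|3|0|0|2|1
0|0|2|3|2|2
gen 1: 3|1|1|3|1|1
0|2|0|3|0|1
3|2|0|0|3|3
1|2|3|3|2|0
1|3|1|0|2|1
0|0|2|3|2|2
gen 2: 3|1|1|3|1|1
0|2|0|3|0|1
3|2|0|0|3|3
1|2|3|3|2|0
1|3|2|0|2|1
0|0|2|3|2|2
gen 3: 3|1|1|3|1|1
0|2|0|3|0|1
3|2|0|0|3|3
1|2|3|3|2|0
1|3|3|0|2|1
0|0|2|3|2|2
gen 4: 3|1|1|3|1|1
0|2|0|3|0|1
3|3|1|1|3|3
2|0|2|0|3|0
2|1|2|2|2|1
0|1|3|3|2|2
gen 5: 3|1|1|3|1|1
0|2|0|3|0|1
3|3|1|1|3|3
2|0|2|0|3|0
2|1|3|2|2|1
0|1|3|3|2|2
gen 6: 3|1|1|3|1|1
0|2|0|3|0|1
3|3|1|1|3|3
2|0|3|1|3|0
2|2|2|0|3|1
0|2|1|1|3|2
gen 7: 3|1|1|3|1|1
0|2|0|3|0|1
3|3|1|1|3|3
2|0|3|1|3|0
2|2|3|0|3|1
0|2|1|1|3|2
gen 8: 3|1|1|3|1|1
0|2|0|3|0|1
3|3|2|1|3|3
2|1|0|2|3|0
2|3|1|1|3|1
0|2|2|1|3|2
gen 9: 3|1|1|3|1|1
0|2|0|3|0|1
3|3|2|1|3|3
2|1|0|2|3|0
2|3|2|1|3|1
0|2|2|1|3|2
gen 10: 3|1|1|3|1|1
0|2|0|3|0|1
3|3|2|1|3|3
2|1|0|2|3|0
2|3|3|1|3|1
0|2|2|1|3|2

62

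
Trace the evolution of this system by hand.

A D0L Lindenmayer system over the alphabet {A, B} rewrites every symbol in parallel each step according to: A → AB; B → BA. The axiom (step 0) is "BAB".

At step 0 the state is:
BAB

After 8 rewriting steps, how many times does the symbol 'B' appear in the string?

k=0  BAB
k=1  BAABBA
k=2  BAABABBABAAB
k=3  BAABABBAABBABAABBAABABBA
k=4  BAABABBAABBABAABABBABAABBAABABBABAABABBAABBABAAB
k=5  BAABABBAABBABAABABBABAABBAABABBAABBABAABBAABABBABAABABBAABBABAABBAABABBAABBABAABABBABAABBAABABBA
k=6  BAABABBAABBABAABABBABAABBAABABBAABBABAABBAABABBABAABABBAAB…BAABBABAABABBABAABBAABABBAABBABAABBAABABBABAABABBAABBABAAB  (len 192)
k=7  BAABABBAABBABAABABBABAABBAABABBAABBABAABBAABABBABAABABBAAB…ABBAABABBABAABABBAABBABAABBAABABBAABBABAABABBABAABBAABABBA  (len 384)
k=8  BAABABBAABBABAABABBABAABBAABABBAABBABAABBAABABBABAABABBAAB…BAABBABAABABBABAABBAABABBAABBABAABBAABABBABAABABBAABBABAAB  (len 768)

384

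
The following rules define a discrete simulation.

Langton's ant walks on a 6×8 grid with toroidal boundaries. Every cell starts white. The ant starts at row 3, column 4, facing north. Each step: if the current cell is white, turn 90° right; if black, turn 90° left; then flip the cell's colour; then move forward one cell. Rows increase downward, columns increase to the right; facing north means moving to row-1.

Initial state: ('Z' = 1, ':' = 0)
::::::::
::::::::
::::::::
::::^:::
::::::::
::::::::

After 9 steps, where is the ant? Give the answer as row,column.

[0] ::::::::
::::::::
::::::::
::::^:::
::::::::
::::::::
[1] ::::::::
::::::::
::::::::
::::Z>::
::::::::
::::::::
[2] ::::::::
::::::::
::::::::
::::ZZ::
:::::v::
::::::::
[3] ::::::::
::::::::
::::::::
::::ZZ::
::::<Z::
::::::::
[4] ::::::::
::::::::
::::::::
::::^Z::
::::ZZ::
::::::::
[5] ::::::::
::::::::
::::::::
:::<:Z::
::::ZZ::
::::::::
[6] ::::::::
::::::::
:::^::::
:::Z:Z::
::::ZZ::
::::::::
[7] ::::::::
::::::::
:::Z>:::
:::Z:Z::
::::ZZ::
::::::::
[8] ::::::::
::::::::
:::ZZ:::
:::ZvZ::
::::ZZ::
::::::::
[9] ::::::::
::::::::
:::ZZ:::
:::<ZZ::
::::ZZ::
::::::::

3,3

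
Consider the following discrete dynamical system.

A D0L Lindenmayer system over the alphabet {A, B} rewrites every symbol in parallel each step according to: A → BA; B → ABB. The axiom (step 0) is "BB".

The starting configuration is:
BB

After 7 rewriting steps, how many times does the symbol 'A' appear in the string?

754

t=0: BB
t=1: ABBABB
t=2: BAABBABBBAABBABB
t=3: ABBBABAABBABBBAABBABBABBBABAABBABBBAABBABB
t=4: BAABBABBABBBAABBBABAABBABBBAABBABBABBBABAABBABBBAABBABBBAABBABBABBBAABBBABAABBABBBAABBABBABBBABAABBABBBAABBABB
t=5: ABBBABAABBABBBAABBABBBAABBABBABBBABAABBABBABBBAABBBABAABBA…ABBBAABBABBABBBAABBBABAABBABBBAABBABBABBBABAABBABBBAABBABB  (len 288)
t=6: BAABBABBABBBAABBBABAABBABBBAABBABBABBBABAABBABBBAABBABBABB…ABBBAABBABBABBBAABBBABAABBABBBAABBABBABBBABAABBABBBAABBABB  (len 754)
t=7: ABBBABAABBABBBAABBABBBAABBABBABBBABAABBABBABBBAABBBABAABBA…ABBBAABBABBABBBAABBBABAABBABBBAABBABBABBBABAABBABBBAABBABB  (len 1974)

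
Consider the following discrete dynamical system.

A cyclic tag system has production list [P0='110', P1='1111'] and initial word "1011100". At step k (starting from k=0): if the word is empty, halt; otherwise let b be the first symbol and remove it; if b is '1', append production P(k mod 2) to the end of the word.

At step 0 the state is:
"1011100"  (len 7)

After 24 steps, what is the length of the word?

k=0  "1011100"  (len 7)
k=1  "011100110"  (len 9)
k=2  "11100110"  (len 8)
k=3  "1100110110"  (len 10)
k=4  "1001101101111"  (len 13)
k=5  "001101101111110"  (len 15)
k=6  "01101101111110"  (len 14)
k=7  "1101101111110"  (len 13)
k=8  "1011011111101111"  (len 16)
k=9  "011011111101111110"  (len 18)
k=10  "11011111101111110"  (len 17)
k=11  "1011111101111110110"  (len 19)
k=12  "0111111011111101101111"  (len 22)
k=13  "111111011111101101111"  (len 21)
k=14  "111110111111011011111111"  (len 24)
k=15  "11110111111011011111111110"  (len 26)
k=16  "11101111110110111111111101111"  (len 29)
k=17  "1101111110110111111111101111110"  (len 31)
k=18  "1011111101101111111111011111101111"  (len 34)
k=19  "011111101101111111111011111101111110"  (len 36)
k=20  "11111101101111111111011111101111110"  (len 35)
k=21  "1111101101111111111011111101111110110"  (len 37)
k=22  "1111011011111111110111111011111101101111"  (len 40)
k=23  "111011011111111110111111011111101101111110"  (len 42)
k=24  "110110111111111101111110111111011011111101111"  (len 45)

45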